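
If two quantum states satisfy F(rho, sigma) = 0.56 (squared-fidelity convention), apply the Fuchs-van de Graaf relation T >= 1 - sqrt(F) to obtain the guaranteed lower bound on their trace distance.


Fuchs-van de Graaf (squared-fidelity convention): 1 - sqrt(F) <= T <= sqrt(1 - F).
Lower bound: T >= 1 - sqrt(F)
sqrt(F) = sqrt(0.56) = 0.7483
T >= 1 - 0.7483
T >= 0.2517

0.2517


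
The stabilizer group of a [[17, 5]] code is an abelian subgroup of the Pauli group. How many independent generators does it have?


For an [[n,k]] stabilizer code:
Number of stabilizer generators = n - k
= 17 - 5
= 12

12


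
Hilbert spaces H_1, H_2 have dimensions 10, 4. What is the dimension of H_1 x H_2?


dim(H_1 x H_2) = 10 * 4
= 40

40


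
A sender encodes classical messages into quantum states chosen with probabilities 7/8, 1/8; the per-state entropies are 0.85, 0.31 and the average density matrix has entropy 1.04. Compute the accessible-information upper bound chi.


chi = S(rho) - sum_i p_i * S(rho_i)
Weighted entropy = 7/8 * 0.85 + 1/8 * 0.31
= 0.7825
chi = 1.04 - 0.7825
= 0.2575

0.2575


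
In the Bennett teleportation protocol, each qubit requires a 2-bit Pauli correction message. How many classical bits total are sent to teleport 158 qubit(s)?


Quantum teleportation requires 2 classical bits per qubit teleported.
158 qubit(s) -> 2 * 158 = 316 classical bits

316


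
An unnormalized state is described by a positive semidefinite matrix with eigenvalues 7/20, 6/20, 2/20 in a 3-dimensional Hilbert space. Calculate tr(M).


tr(M) = sum of eigenvalues
= 7/20 + 6/20 + 2/20
= 15/20
= 0.7500

0.7500


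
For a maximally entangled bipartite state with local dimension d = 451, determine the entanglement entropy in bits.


For a maximally entangled state in d x d:
S = log2(d) = log2(451)
= 8.8170

8.8170


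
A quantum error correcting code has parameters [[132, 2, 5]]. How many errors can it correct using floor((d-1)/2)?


Code parameters: [[132, 2, 5]], distance d = 5.
Number of correctable errors = floor((d-1)/2)
= floor((5 - 1)/2)
= floor(4/2)
= 2

2


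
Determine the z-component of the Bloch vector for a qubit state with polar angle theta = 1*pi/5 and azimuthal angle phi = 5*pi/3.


theta = 0.6283, phi = 5.2360
r_z = cos(theta) = 0.8090

0.8090


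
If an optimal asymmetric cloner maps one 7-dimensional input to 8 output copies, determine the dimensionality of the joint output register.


Output space = H^(tensor 8) where dim(H) = 7
dim = 7^8
= 49 (after 2 factors)
= 343 (after 3 factors)
= 2401 (after 4 factors)
= 16807 (after 5 factors)
= 117649 (after 6 factors)
= 823543 (after 7 factors)
= 5764801 (after 8 factors)
= 5764801

5764801


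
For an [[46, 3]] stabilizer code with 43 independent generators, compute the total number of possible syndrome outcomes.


Each stabilizer generator gives a binary (+1 or -1) measurement outcome.
With 43 independent generators:
Total syndromes = 2^43
= 8796093022208

8796093022208


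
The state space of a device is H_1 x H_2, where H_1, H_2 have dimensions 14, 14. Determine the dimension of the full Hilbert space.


dim(H_1 x H_2) = 14 * 14
= 196

196


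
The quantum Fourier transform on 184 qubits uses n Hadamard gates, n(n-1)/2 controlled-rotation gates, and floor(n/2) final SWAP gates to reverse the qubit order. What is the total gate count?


Hadamard gates: 184
Controlled rotations: n*(n-1)/2 = 184*183/2 = 16836
SWAP gates: floor(n/2) = floor(184/2) = 92
Total = 184 + 16836 + 92
= 17112

17112


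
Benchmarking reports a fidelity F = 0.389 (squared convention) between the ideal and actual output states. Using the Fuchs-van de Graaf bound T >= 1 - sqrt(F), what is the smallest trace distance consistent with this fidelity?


Fuchs-van de Graaf (squared-fidelity convention): 1 - sqrt(F) <= T <= sqrt(1 - F).
Lower bound: T >= 1 - sqrt(F)
sqrt(F) = sqrt(0.389) = 0.6237
T >= 1 - 0.6237
T >= 0.3763

0.3763


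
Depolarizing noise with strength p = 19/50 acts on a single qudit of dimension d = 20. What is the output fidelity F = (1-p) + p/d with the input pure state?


F = (1-p) + p/d
= (1 - 0.3800) + 0.3800/20
= 0.6200 + 0.0190
= 0.6390

0.6390


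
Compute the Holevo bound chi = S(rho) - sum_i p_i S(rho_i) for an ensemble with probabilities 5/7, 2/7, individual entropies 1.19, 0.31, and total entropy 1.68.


chi = S(rho) - sum_i p_i * S(rho_i)
Weighted entropy = 5/7 * 1.19 + 2/7 * 0.31
= 0.9386
chi = 1.68 - 0.9386
= 0.7414

0.7414


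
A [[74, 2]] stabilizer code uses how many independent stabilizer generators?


For an [[n,k]] stabilizer code:
Number of stabilizer generators = n - k
= 74 - 2
= 72

72


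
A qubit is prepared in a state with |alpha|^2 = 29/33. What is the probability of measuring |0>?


|alpha|^2 = 29/33 = 0.8788
|beta|^2 = 1 - 29/33 = 4/33 = 0.1212
P(|0>) = |alpha|^2 = 0.8788

0.8788


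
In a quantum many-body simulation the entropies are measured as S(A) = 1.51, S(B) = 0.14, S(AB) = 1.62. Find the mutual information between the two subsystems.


I(A:B) = S(A) + S(B) - S(AB)
= 1.51 + 0.14 - 1.62
= 0.0300

0.0300


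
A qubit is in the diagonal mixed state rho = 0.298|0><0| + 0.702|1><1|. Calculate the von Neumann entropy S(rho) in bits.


S = -p*log2(p) - (1-p)*log2(1-p)
p = 0.2980, 1-p = 0.7020
= -0.2980 * log2(0.2980) - 0.7020 * log2(0.7020)
= -(-0.5205) - (-0.3583)
= 0.8788

0.8788


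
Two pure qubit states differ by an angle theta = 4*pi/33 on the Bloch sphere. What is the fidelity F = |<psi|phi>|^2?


For states separated by angle theta on Bloch sphere:
F = cos^2(theta/2)
theta = 4*pi/33 = 0.3808
theta/2 = 0.1904
cos(theta/2) = 0.9819
F = 0.9642

0.9642


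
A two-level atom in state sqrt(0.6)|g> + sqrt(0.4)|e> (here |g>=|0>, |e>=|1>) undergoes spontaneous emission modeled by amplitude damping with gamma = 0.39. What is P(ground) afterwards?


For amplitude damping with parameter gamma on state sqrt(a)|0> + sqrt(b)|1>:
alpha^2 = 0.6, beta^2 = 0.4
P(|0>) = alpha^2 + gamma * beta^2
= 0.6 + 0.39 * 0.4
= 0.6 + 0.1560
= 0.7560

0.7560


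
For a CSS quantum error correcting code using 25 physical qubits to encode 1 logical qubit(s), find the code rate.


Code rate R = k/n
= 1/25
= 0.0400

0.0400


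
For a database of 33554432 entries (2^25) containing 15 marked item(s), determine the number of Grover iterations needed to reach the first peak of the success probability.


After j Grover iterations the success probability is P(j) = sin^2((2j+1)*theta), where sin(theta) = sqrt(k/N).
N = 2^25 = 33554432, k = 15
sin(theta) = sqrt(k/N) = 0.0006686066376
theta = arcsin(sqrt(k/N)) = 0.0006686066874 rad
P(j) reaches its first maximum when (2j+1)*theta is as close as possible to pi/2, i.e. j = round(pi/(4*theta) - 1/2).
pi/(4*theta) - 1/2 = 1174.1789
(For comparison, the common estimate pi/4 * sqrt(N/k) = 1174.6790; the exact maximiser is used here.)
Optimal iterations = 1174

1174


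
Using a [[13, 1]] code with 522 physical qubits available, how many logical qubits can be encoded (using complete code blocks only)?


Each code block uses 13 physical qubits for 1 logical qubit(s).
Number of complete blocks = floor(522 / 13) = 40
Logical qubits = 40 * 1
= 40

40


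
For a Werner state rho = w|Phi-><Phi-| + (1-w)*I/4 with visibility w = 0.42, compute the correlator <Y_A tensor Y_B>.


|Phi-> = (|00> - |11>)/sqrt(2)
For the pure Bell state, <Y_A Y_B> = +1 (Bell-state Pauli correlator).
The maximally-mixed part I/4 has tr(I/4 * P tensor P) = 0 for any traceless Pauli P.
So <Y_A Y_B>_rho = w * (+1) + (1 - w) * 0
= 0.42 * (+1)
= 0.4200

0.4200


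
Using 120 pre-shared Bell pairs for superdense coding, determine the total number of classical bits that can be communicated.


Superdense coding allows 2 classical bits per shared entangled pair.
120 pair(s) -> 2 * 120 = 240 classical bits

240


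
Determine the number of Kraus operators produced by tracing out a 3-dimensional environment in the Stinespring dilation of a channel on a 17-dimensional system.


Tracing out the environment in an orthonormal basis {|i>_E} gives Kraus operators K_i = <i|_E U |0>_E.
Number of Kraus operators = dim(H_env) = d_env
= 3

3


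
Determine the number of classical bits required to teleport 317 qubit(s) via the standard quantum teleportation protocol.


Quantum teleportation requires 2 classical bits per qubit teleported.
317 qubit(s) -> 2 * 317 = 634 classical bits

634


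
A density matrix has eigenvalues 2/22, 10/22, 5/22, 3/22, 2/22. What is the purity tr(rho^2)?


tr(rho^2) = sum of eigenvalues squared
= (2/22)^2 + (10/22)^2 + (5/22)^2 + (3/22)^2 + (2/22)^2
= (4 + 100 + 25 + 9 + 4) / 484
= 142/484
= 0.2934

0.2934


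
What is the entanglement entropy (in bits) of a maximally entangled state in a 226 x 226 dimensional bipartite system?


For a maximally entangled state in d x d:
S = log2(d) = log2(226)
= 7.8202

7.8202


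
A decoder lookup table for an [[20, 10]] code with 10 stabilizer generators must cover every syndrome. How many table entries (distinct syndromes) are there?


Each stabilizer generator gives a binary (+1 or -1) measurement outcome.
With 10 independent generators:
Total syndromes = 2^10
= 1024

1024


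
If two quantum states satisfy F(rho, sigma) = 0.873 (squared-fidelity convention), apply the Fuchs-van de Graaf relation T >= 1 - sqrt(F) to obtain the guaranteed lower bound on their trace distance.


Fuchs-van de Graaf (squared-fidelity convention): 1 - sqrt(F) <= T <= sqrt(1 - F).
Lower bound: T >= 1 - sqrt(F)
sqrt(F) = sqrt(0.873) = 0.9343
T >= 1 - 0.9343
T >= 0.0657

0.0657


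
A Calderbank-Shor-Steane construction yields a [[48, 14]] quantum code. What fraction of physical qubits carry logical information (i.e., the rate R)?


Code rate R = k/n
= 14/48
= 0.2917

0.2917


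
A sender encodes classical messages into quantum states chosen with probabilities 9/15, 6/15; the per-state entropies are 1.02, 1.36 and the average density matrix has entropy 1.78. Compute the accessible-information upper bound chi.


chi = S(rho) - sum_i p_i * S(rho_i)
Weighted entropy = 9/15 * 1.02 + 6/15 * 1.36
= 1.1560
chi = 1.78 - 1.1560
= 0.6240

0.6240


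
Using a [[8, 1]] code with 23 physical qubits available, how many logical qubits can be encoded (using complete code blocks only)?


Each code block uses 8 physical qubits for 1 logical qubit(s).
Number of complete blocks = floor(23 / 8) = 2
Logical qubits = 2 * 1
= 2

2


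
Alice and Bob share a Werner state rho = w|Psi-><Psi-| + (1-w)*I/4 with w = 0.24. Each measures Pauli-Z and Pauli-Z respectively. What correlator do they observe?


|Psi-> = (|01> - |10>)/sqrt(2)
For the pure Bell state, <Z_A Z_B> = -1 (Bell-state Pauli correlator).
The maximally-mixed part I/4 has tr(I/4 * P tensor P) = 0 for any traceless Pauli P.
So <Z_A Z_B>_rho = w * (-1) + (1 - w) * 0
= 0.24 * (-1)
= -0.2400

-0.2400


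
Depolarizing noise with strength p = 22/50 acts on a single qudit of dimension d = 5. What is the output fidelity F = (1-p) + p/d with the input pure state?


F = (1-p) + p/d
= (1 - 0.4400) + 0.4400/5
= 0.5600 + 0.0880
= 0.6480

0.6480


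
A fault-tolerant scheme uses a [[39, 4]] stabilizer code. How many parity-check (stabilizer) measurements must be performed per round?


For an [[n,k]] stabilizer code:
Number of stabilizer generators = n - k
= 39 - 4
= 35

35


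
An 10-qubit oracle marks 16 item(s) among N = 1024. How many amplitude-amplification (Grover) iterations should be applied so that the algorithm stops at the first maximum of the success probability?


After j Grover iterations the success probability is P(j) = sin^2((2j+1)*theta), where sin(theta) = sqrt(k/N).
N = 2^10 = 1024, k = 16
sin(theta) = sqrt(k/N) = 0.125
theta = arcsin(sqrt(k/N)) = 0.1253278312 rad
P(j) reaches its first maximum when (2j+1)*theta is as close as possible to pi/2, i.e. j = round(pi/(4*theta) - 1/2).
pi/(4*theta) - 1/2 = 5.7667
(For comparison, the common estimate pi/4 * sqrt(N/k) = 6.2832; the exact maximiser is used here.)
Optimal iterations = 6

6


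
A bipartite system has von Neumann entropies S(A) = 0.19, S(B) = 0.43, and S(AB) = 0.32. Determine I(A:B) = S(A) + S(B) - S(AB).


I(A:B) = S(A) + S(B) - S(AB)
= 0.19 + 0.43 - 0.32
= 0.3000

0.3000


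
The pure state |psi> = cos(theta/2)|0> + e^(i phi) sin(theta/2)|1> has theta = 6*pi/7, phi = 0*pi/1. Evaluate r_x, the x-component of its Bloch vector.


theta = 2.6928, phi = 0.0000
r_x = sin(theta)*cos(phi) = 0.4339 * 1.0000
r_x = 0.4339

0.4339


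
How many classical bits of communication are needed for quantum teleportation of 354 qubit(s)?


Quantum teleportation requires 2 classical bits per qubit teleported.
354 qubit(s) -> 2 * 354 = 708 classical bits

708


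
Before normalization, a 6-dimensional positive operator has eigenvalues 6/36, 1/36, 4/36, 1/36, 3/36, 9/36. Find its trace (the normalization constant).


tr(M) = sum of eigenvalues
= 6/36 + 1/36 + 4/36 + 1/36 + 3/36 + 9/36
= 24/36
= 0.6667

0.6667


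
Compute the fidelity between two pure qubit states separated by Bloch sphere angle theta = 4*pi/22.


For states separated by angle theta on Bloch sphere:
F = cos^2(theta/2)
theta = 4*pi/22 = 0.5712
theta/2 = 0.2856
cos(theta/2) = 0.9595
F = 0.9206

0.9206


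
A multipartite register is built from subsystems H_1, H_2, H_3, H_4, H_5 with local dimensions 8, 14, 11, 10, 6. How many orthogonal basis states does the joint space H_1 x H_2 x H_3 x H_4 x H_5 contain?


dim(H_1 x H_2 x H_3 x H_4 x H_5) = 8 * 14 * 11 * 10 * 6
= 112 * 11 * 10 * 6
= 1232 * 10 * 6
= 12320 * 6
= 73920

73920


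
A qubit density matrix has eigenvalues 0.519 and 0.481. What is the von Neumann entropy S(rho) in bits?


S = -p*log2(p) - (1-p)*log2(1-p)
p = 0.5190, 1-p = 0.4810
= -0.5190 * log2(0.5190) - 0.4810 * log2(0.4810)
= -(-0.4911) - (-0.5079)
= 0.9990

0.9990


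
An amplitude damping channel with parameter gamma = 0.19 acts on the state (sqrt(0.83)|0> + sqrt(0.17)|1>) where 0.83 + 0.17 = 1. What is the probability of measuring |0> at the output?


For amplitude damping with parameter gamma on state sqrt(a)|0> + sqrt(b)|1>:
alpha^2 = 0.83, beta^2 = 0.17
P(|0>) = alpha^2 + gamma * beta^2
= 0.83 + 0.19 * 0.17
= 0.83 + 0.0323
= 0.8623

0.8623


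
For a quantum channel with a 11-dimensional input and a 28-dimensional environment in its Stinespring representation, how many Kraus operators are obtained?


Tracing out the environment in an orthonormal basis {|i>_E} gives Kraus operators K_i = <i|_E U |0>_E.
Number of Kraus operators = dim(H_env) = d_env
= 28

28


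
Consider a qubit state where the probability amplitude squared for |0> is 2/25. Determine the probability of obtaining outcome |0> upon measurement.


|alpha|^2 = 2/25 = 0.0800
|beta|^2 = 1 - 2/25 = 23/25 = 0.9200
P(|0>) = |alpha|^2 = 0.0800

0.0800


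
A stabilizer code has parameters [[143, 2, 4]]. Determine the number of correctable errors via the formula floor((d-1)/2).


Code parameters: [[143, 2, 4]], distance d = 4.
Number of correctable errors = floor((d-1)/2)
= floor((4 - 1)/2)
= floor(3/2)
= 1

1


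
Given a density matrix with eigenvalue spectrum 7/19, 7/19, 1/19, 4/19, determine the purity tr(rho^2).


tr(rho^2) = sum of eigenvalues squared
= (7/19)^2 + (7/19)^2 + (1/19)^2 + (4/19)^2
= (49 + 49 + 1 + 16) / 361
= 115/361
= 0.3186

0.3186


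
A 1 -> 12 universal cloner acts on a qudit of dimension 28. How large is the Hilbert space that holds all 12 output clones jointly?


Output space = H^(tensor 12) where dim(H) = 28
dim = 28^12
= 784 (after 2 factors)
= 21952 (after 3 factors)
= 614656 (after 4 factors)
= 17210368 (after 5 factors)
= 481890304 (after 6 factors)
= 13492928512 (after 7 factors)
= 377801998336 (after 8 factors)
= 10578455953408 (after 9 factors)
= 296196766695424 (after 10 factors)
= 8293509467471872 (after 11 factors)
= 232218265089212416 (after 12 factors)
= 232218265089212416

232218265089212416


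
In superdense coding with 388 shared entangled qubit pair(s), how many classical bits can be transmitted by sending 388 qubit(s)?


Superdense coding allows 2 classical bits per shared entangled pair.
388 pair(s) -> 2 * 388 = 776 classical bits

776


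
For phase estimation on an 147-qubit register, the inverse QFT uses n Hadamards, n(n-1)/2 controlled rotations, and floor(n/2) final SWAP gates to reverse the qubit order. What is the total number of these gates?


Hadamard gates: 147
Controlled rotations: n*(n-1)/2 = 147*146/2 = 10731
SWAP gates: floor(n/2) = floor(147/2) = 73
Total = 147 + 10731 + 73
= 10951

10951


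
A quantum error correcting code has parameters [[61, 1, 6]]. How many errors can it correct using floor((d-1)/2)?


Code parameters: [[61, 1, 6]], distance d = 6.
Number of correctable errors = floor((d-1)/2)
= floor((6 - 1)/2)
= floor(5/2)
= 2

2


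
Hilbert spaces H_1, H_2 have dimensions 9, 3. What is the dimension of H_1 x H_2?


dim(H_1 x H_2) = 9 * 3
= 27

27


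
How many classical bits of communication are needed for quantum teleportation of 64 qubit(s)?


Quantum teleportation requires 2 classical bits per qubit teleported.
64 qubit(s) -> 2 * 64 = 128 classical bits

128


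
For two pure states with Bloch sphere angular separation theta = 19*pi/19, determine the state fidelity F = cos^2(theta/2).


For states separated by angle theta on Bloch sphere:
F = cos^2(theta/2)
theta = 19*pi/19 = 3.1416
theta/2 = 1.5708
cos(theta/2) = 0.0000
F = 0.0000

0.0000


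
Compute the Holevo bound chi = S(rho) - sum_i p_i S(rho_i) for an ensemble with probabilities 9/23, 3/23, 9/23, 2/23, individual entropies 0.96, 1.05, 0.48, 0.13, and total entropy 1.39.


chi = S(rho) - sum_i p_i * S(rho_i)
Weighted entropy = 9/23 * 0.96 + 3/23 * 1.05 + 9/23 * 0.48 + 2/23 * 0.13
= 0.7117
chi = 1.39 - 0.7117
= 0.6783

0.6783


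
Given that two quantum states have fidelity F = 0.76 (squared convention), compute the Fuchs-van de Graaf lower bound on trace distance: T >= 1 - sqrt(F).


Fuchs-van de Graaf (squared-fidelity convention): 1 - sqrt(F) <= T <= sqrt(1 - F).
Lower bound: T >= 1 - sqrt(F)
sqrt(F) = sqrt(0.76) = 0.8718
T >= 1 - 0.8718
T >= 0.1282

0.1282


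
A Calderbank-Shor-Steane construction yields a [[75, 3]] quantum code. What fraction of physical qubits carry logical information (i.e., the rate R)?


Code rate R = k/n
= 3/75
= 0.0400

0.0400


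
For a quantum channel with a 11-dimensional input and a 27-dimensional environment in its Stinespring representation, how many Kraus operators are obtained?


Tracing out the environment in an orthonormal basis {|i>_E} gives Kraus operators K_i = <i|_E U |0>_E.
Number of Kraus operators = dim(H_env) = d_env
= 27

27


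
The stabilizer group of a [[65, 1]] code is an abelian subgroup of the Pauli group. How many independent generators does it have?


For an [[n,k]] stabilizer code:
Number of stabilizer generators = n - k
= 65 - 1
= 64

64


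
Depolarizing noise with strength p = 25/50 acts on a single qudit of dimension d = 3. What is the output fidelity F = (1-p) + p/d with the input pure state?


F = (1-p) + p/d
= (1 - 0.5000) + 0.5000/3
= 0.5000 + 0.1667
= 0.6667

0.6667


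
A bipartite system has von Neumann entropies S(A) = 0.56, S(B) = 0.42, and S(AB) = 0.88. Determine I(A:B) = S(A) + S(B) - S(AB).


I(A:B) = S(A) + S(B) - S(AB)
= 0.56 + 0.42 - 0.88
= 0.1000

0.1000


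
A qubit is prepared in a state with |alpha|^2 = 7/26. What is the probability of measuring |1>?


|alpha|^2 = 7/26 = 0.2692
|beta|^2 = 1 - 7/26 = 19/26 = 0.7308
P(|1>) = |beta|^2 = 0.7308

0.7308


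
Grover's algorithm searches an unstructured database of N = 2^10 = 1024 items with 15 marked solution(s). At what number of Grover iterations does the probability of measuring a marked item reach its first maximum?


After j Grover iterations the success probability is P(j) = sin^2((2j+1)*theta), where sin(theta) = sqrt(k/N).
N = 2^10 = 1024, k = 15
sin(theta) = sqrt(k/N) = 0.1210307296
theta = arcsin(sqrt(k/N)) = 0.1213281797 rad
P(j) reaches its first maximum when (2j+1)*theta is as close as possible to pi/2, i.e. j = round(pi/(4*theta) - 1/2).
pi/(4*theta) - 1/2 = 5.9733
(For comparison, the common estimate pi/4 * sqrt(N/k) = 6.4892; the exact maximiser is used here.)
Optimal iterations = 6

6


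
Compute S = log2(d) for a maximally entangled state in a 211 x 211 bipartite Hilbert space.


For a maximally entangled state in d x d:
S = log2(d) = log2(211)
= 7.7211

7.7211


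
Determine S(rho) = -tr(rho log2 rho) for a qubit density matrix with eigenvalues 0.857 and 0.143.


S = -p*log2(p) - (1-p)*log2(1-p)
p = 0.8570, 1-p = 0.1430
= -0.8570 * log2(0.8570) - 0.1430 * log2(0.1430)
= -(-0.1908) - (-0.4012)
= 0.5920

0.5920


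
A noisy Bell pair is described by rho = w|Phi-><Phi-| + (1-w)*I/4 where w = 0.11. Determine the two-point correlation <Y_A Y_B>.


|Phi-> = (|00> - |11>)/sqrt(2)
For the pure Bell state, <Y_A Y_B> = +1 (Bell-state Pauli correlator).
The maximally-mixed part I/4 has tr(I/4 * P tensor P) = 0 for any traceless Pauli P.
So <Y_A Y_B>_rho = w * (+1) + (1 - w) * 0
= 0.11 * (+1)
= 0.1100

0.1100


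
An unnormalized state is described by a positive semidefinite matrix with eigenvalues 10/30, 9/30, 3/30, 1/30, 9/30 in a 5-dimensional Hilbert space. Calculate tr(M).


tr(M) = sum of eigenvalues
= 10/30 + 9/30 + 3/30 + 1/30 + 9/30
= 32/30
= 1.0667

1.0667


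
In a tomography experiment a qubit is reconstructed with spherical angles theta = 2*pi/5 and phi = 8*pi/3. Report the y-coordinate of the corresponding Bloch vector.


theta = 1.2566, phi = 8.3776
r_y = sin(theta)*sin(phi) = 0.9511 * 0.8660
r_y = 0.8236

0.8236


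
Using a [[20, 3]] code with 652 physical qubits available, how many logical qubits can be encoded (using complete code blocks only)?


Each code block uses 20 physical qubits for 3 logical qubit(s).
Number of complete blocks = floor(652 / 20) = 32
Logical qubits = 32 * 3
= 96

96


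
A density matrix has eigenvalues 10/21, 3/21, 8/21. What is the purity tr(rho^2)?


tr(rho^2) = sum of eigenvalues squared
= (10/21)^2 + (3/21)^2 + (8/21)^2
= (100 + 9 + 64) / 441
= 173/441
= 0.3923

0.3923


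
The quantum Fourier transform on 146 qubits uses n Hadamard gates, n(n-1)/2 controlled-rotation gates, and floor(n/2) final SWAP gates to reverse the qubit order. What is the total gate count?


Hadamard gates: 146
Controlled rotations: n*(n-1)/2 = 146*145/2 = 10585
SWAP gates: floor(n/2) = floor(146/2) = 73
Total = 146 + 10585 + 73
= 10804

10804


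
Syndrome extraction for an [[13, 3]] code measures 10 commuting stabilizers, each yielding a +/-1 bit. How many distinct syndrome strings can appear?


Each stabilizer generator gives a binary (+1 or -1) measurement outcome.
With 10 independent generators:
Total syndromes = 2^10
= 1024

1024


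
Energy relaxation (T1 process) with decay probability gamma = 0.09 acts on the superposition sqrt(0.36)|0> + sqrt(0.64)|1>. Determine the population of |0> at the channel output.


For amplitude damping with parameter gamma on state sqrt(a)|0> + sqrt(b)|1>:
alpha^2 = 0.36, beta^2 = 0.64
P(|0>) = alpha^2 + gamma * beta^2
= 0.36 + 0.09 * 0.64
= 0.36 + 0.0576
= 0.4176

0.4176


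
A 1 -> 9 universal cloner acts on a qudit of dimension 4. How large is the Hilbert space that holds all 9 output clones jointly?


Output space = H^(tensor 9) where dim(H) = 4
dim = 4^9
= 16 (after 2 factors)
= 64 (after 3 factors)
= 256 (after 4 factors)
= 1024 (after 5 factors)
= 4096 (after 6 factors)
= 16384 (after 7 factors)
= 65536 (after 8 factors)
= 262144 (after 9 factors)
= 262144

262144


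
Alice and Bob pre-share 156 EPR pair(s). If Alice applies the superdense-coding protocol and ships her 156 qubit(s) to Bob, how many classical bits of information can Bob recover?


Superdense coding allows 2 classical bits per shared entangled pair.
156 pair(s) -> 2 * 156 = 312 classical bits

312


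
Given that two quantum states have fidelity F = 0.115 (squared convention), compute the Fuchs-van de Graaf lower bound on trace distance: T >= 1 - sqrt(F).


Fuchs-van de Graaf (squared-fidelity convention): 1 - sqrt(F) <= T <= sqrt(1 - F).
Lower bound: T >= 1 - sqrt(F)
sqrt(F) = sqrt(0.115) = 0.3391
T >= 1 - 0.3391
T >= 0.6609

0.6609


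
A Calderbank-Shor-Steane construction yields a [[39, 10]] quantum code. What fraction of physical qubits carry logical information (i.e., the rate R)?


Code rate R = k/n
= 10/39
= 0.2564

0.2564


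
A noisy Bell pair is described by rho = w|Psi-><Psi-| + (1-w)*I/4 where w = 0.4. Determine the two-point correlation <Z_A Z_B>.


|Psi-> = (|01> - |10>)/sqrt(2)
For the pure Bell state, <Z_A Z_B> = -1 (Bell-state Pauli correlator).
The maximally-mixed part I/4 has tr(I/4 * P tensor P) = 0 for any traceless Pauli P.
So <Z_A Z_B>_rho = w * (-1) + (1 - w) * 0
= 0.4 * (-1)
= -0.4000

-0.4000


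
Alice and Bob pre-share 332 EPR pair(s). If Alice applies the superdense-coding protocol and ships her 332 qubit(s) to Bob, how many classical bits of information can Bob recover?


Superdense coding allows 2 classical bits per shared entangled pair.
332 pair(s) -> 2 * 332 = 664 classical bits

664


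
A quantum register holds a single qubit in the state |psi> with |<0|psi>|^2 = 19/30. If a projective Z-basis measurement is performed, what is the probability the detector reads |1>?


|alpha|^2 = 19/30 = 0.6333
|beta|^2 = 1 - 19/30 = 11/30 = 0.3667
P(|1>) = |beta|^2 = 0.3667

0.3667


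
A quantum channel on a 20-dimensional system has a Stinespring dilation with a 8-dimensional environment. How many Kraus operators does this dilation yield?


Tracing out the environment in an orthonormal basis {|i>_E} gives Kraus operators K_i = <i|_E U |0>_E.
Number of Kraus operators = dim(H_env) = d_env
= 8

8


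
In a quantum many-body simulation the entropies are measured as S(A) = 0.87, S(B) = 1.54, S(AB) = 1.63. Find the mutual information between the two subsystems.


I(A:B) = S(A) + S(B) - S(AB)
= 0.87 + 1.54 - 1.63
= 0.7800

0.7800


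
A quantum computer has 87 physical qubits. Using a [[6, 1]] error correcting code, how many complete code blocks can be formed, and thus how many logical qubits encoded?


Each code block uses 6 physical qubits for 1 logical qubit(s).
Number of complete blocks = floor(87 / 6) = 14
Logical qubits = 14 * 1
= 14

14


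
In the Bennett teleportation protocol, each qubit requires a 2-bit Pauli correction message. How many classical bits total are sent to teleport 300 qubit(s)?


Quantum teleportation requires 2 classical bits per qubit teleported.
300 qubit(s) -> 2 * 300 = 600 classical bits

600


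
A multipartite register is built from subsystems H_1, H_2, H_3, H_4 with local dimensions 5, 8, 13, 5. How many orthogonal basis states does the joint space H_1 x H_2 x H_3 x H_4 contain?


dim(H_1 x H_2 x H_3 x H_4) = 5 * 8 * 13 * 5
= 40 * 13 * 5
= 520 * 5
= 2600

2600


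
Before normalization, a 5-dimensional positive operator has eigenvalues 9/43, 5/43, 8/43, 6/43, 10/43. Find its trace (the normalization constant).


tr(M) = sum of eigenvalues
= 9/43 + 5/43 + 8/43 + 6/43 + 10/43
= 38/43
= 0.8837

0.8837


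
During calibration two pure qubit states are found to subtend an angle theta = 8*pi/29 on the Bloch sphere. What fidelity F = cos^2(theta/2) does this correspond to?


For states separated by angle theta on Bloch sphere:
F = cos^2(theta/2)
theta = 8*pi/29 = 0.8666
theta/2 = 0.4333
cos(theta/2) = 0.9076
F = 0.8237

0.8237


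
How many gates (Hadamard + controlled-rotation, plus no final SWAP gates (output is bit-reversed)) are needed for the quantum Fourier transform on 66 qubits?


Hadamard gates: 66
Controlled rotations: n*(n-1)/2 = 66*65/2 = 2145
SWAP gates: 0 (omitted)
Total = 66 + 2145
= 2211

2211


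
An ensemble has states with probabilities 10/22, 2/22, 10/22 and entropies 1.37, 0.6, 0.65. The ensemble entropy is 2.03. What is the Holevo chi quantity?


chi = S(rho) - sum_i p_i * S(rho_i)
Weighted entropy = 10/22 * 1.37 + 2/22 * 0.6 + 10/22 * 0.65
= 0.9727
chi = 2.03 - 0.9727
= 1.0573

1.0573


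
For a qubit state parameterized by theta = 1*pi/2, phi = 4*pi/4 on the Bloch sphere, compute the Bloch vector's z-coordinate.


theta = 1.5708, phi = 3.1416
r_z = cos(theta) = 0.0000

0.0000


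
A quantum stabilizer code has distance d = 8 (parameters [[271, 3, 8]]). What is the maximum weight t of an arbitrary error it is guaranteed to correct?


Code parameters: [[271, 3, 8]], distance d = 8.
Number of correctable errors = floor((d-1)/2)
= floor((8 - 1)/2)
= floor(7/2)
= 3

3


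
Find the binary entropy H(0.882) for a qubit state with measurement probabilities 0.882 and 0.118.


S = -p*log2(p) - (1-p)*log2(1-p)
p = 0.8820, 1-p = 0.1180
= -0.8820 * log2(0.8820) - 0.1180 * log2(0.1180)
= -(-0.1598) - (-0.3638)
= 0.5236

0.5236


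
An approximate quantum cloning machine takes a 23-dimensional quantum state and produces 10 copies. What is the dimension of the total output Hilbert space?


Output space = H^(tensor 10) where dim(H) = 23
dim = 23^10
= 529 (after 2 factors)
= 12167 (after 3 factors)
= 279841 (after 4 factors)
= 6436343 (after 5 factors)
= 148035889 (after 6 factors)
= 3404825447 (after 7 factors)
= 78310985281 (after 8 factors)
= 1801152661463 (after 9 factors)
= 41426511213649 (after 10 factors)
= 41426511213649

41426511213649


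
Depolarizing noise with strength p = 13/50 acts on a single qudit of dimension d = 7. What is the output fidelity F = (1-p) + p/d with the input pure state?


F = (1-p) + p/d
= (1 - 0.2600) + 0.2600/7
= 0.7400 + 0.0371
= 0.7771

0.7771


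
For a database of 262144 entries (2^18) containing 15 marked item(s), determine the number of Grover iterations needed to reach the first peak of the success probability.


After j Grover iterations the success probability is P(j) = sin^2((2j+1)*theta), where sin(theta) = sqrt(k/N).
N = 2^18 = 262144, k = 15
sin(theta) = sqrt(k/N) = 0.007564420598
theta = arcsin(sqrt(k/N)) = 0.00756449274 rad
P(j) reaches its first maximum when (2j+1)*theta is as close as possible to pi/2, i.e. j = round(pi/(4*theta) - 1/2).
pi/(4*theta) - 1/2 = 103.3269
(For comparison, the common estimate pi/4 * sqrt(N/k) = 103.8279; the exact maximiser is used here.)
Optimal iterations = 103

103


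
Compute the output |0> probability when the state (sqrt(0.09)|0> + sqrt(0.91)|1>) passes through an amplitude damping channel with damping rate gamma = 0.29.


For amplitude damping with parameter gamma on state sqrt(a)|0> + sqrt(b)|1>:
alpha^2 = 0.09, beta^2 = 0.91
P(|0>) = alpha^2 + gamma * beta^2
= 0.09 + 0.29 * 0.91
= 0.09 + 0.2639
= 0.3539

0.3539


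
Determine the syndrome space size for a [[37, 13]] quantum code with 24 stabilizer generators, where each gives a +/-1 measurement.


Each stabilizer generator gives a binary (+1 or -1) measurement outcome.
With 24 independent generators:
Total syndromes = 2^24
= 16777216

16777216


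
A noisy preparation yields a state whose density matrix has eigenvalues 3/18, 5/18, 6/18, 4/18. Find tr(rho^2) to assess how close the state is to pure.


tr(rho^2) = sum of eigenvalues squared
= (3/18)^2 + (5/18)^2 + (6/18)^2 + (4/18)^2
= (9 + 25 + 36 + 16) / 324
= 86/324
= 0.2654

0.2654


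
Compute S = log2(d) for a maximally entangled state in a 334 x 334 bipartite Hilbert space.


For a maximally entangled state in d x d:
S = log2(d) = log2(334)
= 8.3837

8.3837


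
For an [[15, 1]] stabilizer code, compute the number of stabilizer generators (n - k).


For an [[n,k]] stabilizer code:
Number of stabilizer generators = n - k
= 15 - 1
= 14

14


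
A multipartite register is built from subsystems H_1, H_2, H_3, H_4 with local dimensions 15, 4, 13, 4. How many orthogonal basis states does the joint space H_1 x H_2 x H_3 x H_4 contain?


dim(H_1 x H_2 x H_3 x H_4) = 15 * 4 * 13 * 4
= 60 * 13 * 4
= 780 * 4
= 3120

3120


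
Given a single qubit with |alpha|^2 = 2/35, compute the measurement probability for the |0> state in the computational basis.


|alpha|^2 = 2/35 = 0.0571
|beta|^2 = 1 - 2/35 = 33/35 = 0.9429
P(|0>) = |alpha|^2 = 0.0571

0.0571


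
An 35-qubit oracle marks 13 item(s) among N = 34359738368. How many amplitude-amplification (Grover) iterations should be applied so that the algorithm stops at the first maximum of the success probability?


After j Grover iterations the success probability is P(j) = sin^2((2j+1)*theta), where sin(theta) = sqrt(k/N).
N = 2^35 = 34359738368, k = 13
sin(theta) = sqrt(k/N) = 1.94512158e-05
theta = arcsin(sqrt(k/N)) = 1.94512158e-05 rad
P(j) reaches its first maximum when (2j+1)*theta is as close as possible to pi/2, i.e. j = round(pi/(4*theta) - 1/2).
pi/(4*theta) - 1/2 = 40377.3443
(For comparison, the common estimate pi/4 * sqrt(N/k) = 40377.8443; the exact maximiser is used here.)
Optimal iterations = 40377

40377


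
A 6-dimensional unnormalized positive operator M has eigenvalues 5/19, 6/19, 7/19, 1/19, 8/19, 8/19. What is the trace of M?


tr(M) = sum of eigenvalues
= 5/19 + 6/19 + 7/19 + 1/19 + 8/19 + 8/19
= 35/19
= 1.8421

1.8421


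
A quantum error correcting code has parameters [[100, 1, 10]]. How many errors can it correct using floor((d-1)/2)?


Code parameters: [[100, 1, 10]], distance d = 10.
Number of correctable errors = floor((d-1)/2)
= floor((10 - 1)/2)
= floor(9/2)
= 4

4


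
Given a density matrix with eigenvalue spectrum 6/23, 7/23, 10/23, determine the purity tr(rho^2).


tr(rho^2) = sum of eigenvalues squared
= (6/23)^2 + (7/23)^2 + (10/23)^2
= (36 + 49 + 100) / 529
= 185/529
= 0.3497

0.3497


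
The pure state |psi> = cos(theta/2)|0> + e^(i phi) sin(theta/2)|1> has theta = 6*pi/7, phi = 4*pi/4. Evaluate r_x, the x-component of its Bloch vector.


theta = 2.6928, phi = 3.1416
r_x = sin(theta)*cos(phi) = 0.4339 * -1.0000
r_x = -0.4339

-0.4339


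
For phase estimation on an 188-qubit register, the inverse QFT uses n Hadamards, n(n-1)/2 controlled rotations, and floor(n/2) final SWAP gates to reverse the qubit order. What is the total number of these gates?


Hadamard gates: 188
Controlled rotations: n*(n-1)/2 = 188*187/2 = 17578
SWAP gates: floor(n/2) = floor(188/2) = 94
Total = 188 + 17578 + 94
= 17860

17860


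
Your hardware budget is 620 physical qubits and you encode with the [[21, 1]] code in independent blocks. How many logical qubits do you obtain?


Each code block uses 21 physical qubits for 1 logical qubit(s).
Number of complete blocks = floor(620 / 21) = 29
Logical qubits = 29 * 1
= 29

29


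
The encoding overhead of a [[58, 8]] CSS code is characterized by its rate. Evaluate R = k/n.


Code rate R = k/n
= 8/58
= 0.1379

0.1379


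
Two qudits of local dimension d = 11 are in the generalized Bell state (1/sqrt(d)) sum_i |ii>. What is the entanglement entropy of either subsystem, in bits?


For a maximally entangled state in d x d:
S = log2(d) = log2(11)
= 3.4594

3.4594


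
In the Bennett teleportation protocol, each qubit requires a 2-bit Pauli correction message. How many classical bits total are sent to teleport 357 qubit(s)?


Quantum teleportation requires 2 classical bits per qubit teleported.
357 qubit(s) -> 2 * 357 = 714 classical bits

714


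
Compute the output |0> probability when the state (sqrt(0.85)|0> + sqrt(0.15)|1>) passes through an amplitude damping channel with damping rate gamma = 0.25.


For amplitude damping with parameter gamma on state sqrt(a)|0> + sqrt(b)|1>:
alpha^2 = 0.85, beta^2 = 0.15
P(|0>) = alpha^2 + gamma * beta^2
= 0.85 + 0.25 * 0.15
= 0.85 + 0.0375
= 0.8875

0.8875


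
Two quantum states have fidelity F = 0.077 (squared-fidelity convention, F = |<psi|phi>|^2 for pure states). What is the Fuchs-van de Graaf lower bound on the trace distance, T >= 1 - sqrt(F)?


Fuchs-van de Graaf (squared-fidelity convention): 1 - sqrt(F) <= T <= sqrt(1 - F).
Lower bound: T >= 1 - sqrt(F)
sqrt(F) = sqrt(0.077) = 0.2775
T >= 1 - 0.2775
T >= 0.7225

0.7225


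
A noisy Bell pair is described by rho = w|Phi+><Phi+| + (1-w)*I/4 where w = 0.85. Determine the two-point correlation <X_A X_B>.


|Phi+> = (|00> + |11>)/sqrt(2)
For the pure Bell state, <X_A X_B> = +1 (Bell-state Pauli correlator).
The maximally-mixed part I/4 has tr(I/4 * P tensor P) = 0 for any traceless Pauli P.
So <X_A X_B>_rho = w * (+1) + (1 - w) * 0
= 0.85 * (+1)
= 0.8500

0.8500


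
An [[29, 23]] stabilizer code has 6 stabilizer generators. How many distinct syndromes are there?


Each stabilizer generator gives a binary (+1 or -1) measurement outcome.
With 6 independent generators:
Total syndromes = 2^6
= 64

64


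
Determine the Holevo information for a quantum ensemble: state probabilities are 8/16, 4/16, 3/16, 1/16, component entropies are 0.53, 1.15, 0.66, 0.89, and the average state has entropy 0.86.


chi = S(rho) - sum_i p_i * S(rho_i)
Weighted entropy = 8/16 * 0.53 + 4/16 * 1.15 + 3/16 * 0.66 + 1/16 * 0.89
= 0.7319
chi = 0.86 - 0.7319
= 0.1281

0.1281


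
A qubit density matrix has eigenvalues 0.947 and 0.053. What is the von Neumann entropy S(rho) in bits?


S = -p*log2(p) - (1-p)*log2(1-p)
p = 0.9470, 1-p = 0.0530
= -0.9470 * log2(0.9470) - 0.0530 * log2(0.0530)
= -(-0.0744) - (-0.2246)
= 0.2990

0.2990


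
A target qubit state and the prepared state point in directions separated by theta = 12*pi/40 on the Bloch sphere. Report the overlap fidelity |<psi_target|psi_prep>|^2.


For states separated by angle theta on Bloch sphere:
F = cos^2(theta/2)
theta = 12*pi/40 = 0.9425
theta/2 = 0.4712
cos(theta/2) = 0.8910
F = 0.7939

0.7939


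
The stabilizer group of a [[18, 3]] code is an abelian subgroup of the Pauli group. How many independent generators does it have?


For an [[n,k]] stabilizer code:
Number of stabilizer generators = n - k
= 18 - 3
= 15

15


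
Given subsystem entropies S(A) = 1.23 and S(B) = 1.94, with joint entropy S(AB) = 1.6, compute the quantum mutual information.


I(A:B) = S(A) + S(B) - S(AB)
= 1.23 + 1.94 - 1.6
= 1.5700

1.5700


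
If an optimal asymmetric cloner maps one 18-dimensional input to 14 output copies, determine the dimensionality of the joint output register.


Output space = H^(tensor 14) where dim(H) = 18
dim = 18^14
= 324 (after 2 factors)
= 5832 (after 3 factors)
= 104976 (after 4 factors)
= 1889568 (after 5 factors)
= 34012224 (after 6 factors)
= 612220032 (after 7 factors)
= 11019960576 (after 8 factors)
= 198359290368 (after 9 factors)
= 3570467226624 (after 10 factors)
= 64268410079232 (after 11 factors)
= 1156831381426176 (after 12 factors)
= 20822964865671168 (after 13 factors)
= 374813367582081024 (after 14 factors)
= 374813367582081024

374813367582081024


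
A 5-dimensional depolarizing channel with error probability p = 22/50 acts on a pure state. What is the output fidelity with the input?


F = (1-p) + p/d
= (1 - 0.4400) + 0.4400/5
= 0.5600 + 0.0880
= 0.6480

0.6480


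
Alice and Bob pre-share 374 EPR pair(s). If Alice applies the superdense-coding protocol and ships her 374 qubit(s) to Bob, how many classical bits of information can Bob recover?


Superdense coding allows 2 classical bits per shared entangled pair.
374 pair(s) -> 2 * 374 = 748 classical bits

748


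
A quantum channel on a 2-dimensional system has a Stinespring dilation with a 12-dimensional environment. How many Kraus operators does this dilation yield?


Tracing out the environment in an orthonormal basis {|i>_E} gives Kraus operators K_i = <i|_E U |0>_E.
Number of Kraus operators = dim(H_env) = d_env
= 12

12


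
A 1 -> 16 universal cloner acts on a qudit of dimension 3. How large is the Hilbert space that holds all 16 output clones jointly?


Output space = H^(tensor 16) where dim(H) = 3
dim = 3^16
= 9 (after 2 factors)
= 27 (after 3 factors)
= 81 (after 4 factors)
= 243 (after 5 factors)
= 729 (after 6 factors)
= 2187 (after 7 factors)
= 6561 (after 8 factors)
= 19683 (after 9 factors)
= 59049 (after 10 factors)
= 177147 (after 11 factors)
= 531441 (after 12 factors)
= 1594323 (after 13 factors)
= 4782969 (after 14 factors)
= 14348907 (after 15 factors)
= 43046721 (after 16 factors)
= 43046721

43046721
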